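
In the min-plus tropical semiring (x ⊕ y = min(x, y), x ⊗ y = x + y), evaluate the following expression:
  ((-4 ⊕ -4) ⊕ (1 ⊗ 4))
((-4 ⊕ -4) ⊕ (1 ⊗ 4)) = -4

Expand innermost to outermost. Recall ⊕ takes the minimum of its arguments and ⊗ takes their sum. Working out the expression ((-4 ⊕ -4) ⊕ (1 ⊗ 4)) gives -4.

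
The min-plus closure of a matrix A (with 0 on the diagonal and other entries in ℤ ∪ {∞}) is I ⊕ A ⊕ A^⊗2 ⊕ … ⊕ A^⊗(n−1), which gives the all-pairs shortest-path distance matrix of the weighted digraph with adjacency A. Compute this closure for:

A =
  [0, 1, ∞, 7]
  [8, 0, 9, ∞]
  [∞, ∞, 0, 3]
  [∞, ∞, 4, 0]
Closure =
  [0, 1, 10, 7]
  [8, 0, 9, 12]
  [∞, ∞, 0, 3]
  [∞, ∞, 4, 0]

This is the Floyd-Warshall all-pairs shortest-path computation. For each intermediate vertex k = 0, 1, …, 3, update dist[i][j] ← min(dist[i][j], dist[i][k] + dist[k][j]). The final matrix gives, for each (i, j), the minimum total weight of any directed path from i to j (possibly empty when i = j).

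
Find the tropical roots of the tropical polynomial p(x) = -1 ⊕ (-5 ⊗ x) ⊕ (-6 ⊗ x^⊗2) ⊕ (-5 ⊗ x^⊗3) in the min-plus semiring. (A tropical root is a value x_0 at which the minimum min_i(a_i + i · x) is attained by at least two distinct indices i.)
Roots: {-1, 1, 4}

Each tropical root is a break point of the lower envelope of the lines y = a_i + i · x (there are 4 lines, with slopes 0, 1, ..., 3). Only the lines that attain the minimum somewhere contribute to roots; other lines are dominated. Here the surviving (envelope) indices are i = 3, i = 2, i = 1, i = 0.
Intersections between consecutive envelope lines give the roots: for adjacent envelope indices i < j the intersection is x = (a_i − a_j) / (j − i). Reading off the sorted break points: {-1, 1, 4}.
Verification: at each break x_0, at least two indices attain the minimum of min_i(a_i + i · x_0).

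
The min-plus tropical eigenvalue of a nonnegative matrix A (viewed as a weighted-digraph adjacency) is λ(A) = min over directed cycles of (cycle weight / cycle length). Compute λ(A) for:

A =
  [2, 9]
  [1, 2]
λ(A) = 2

Enumerate directed cycles and compute their means (weight / length). Sample:
  cycle 0 → 0: weight = 2, length = 1, mean = 2/1 ≈ 2.000
  cycle 1 → 1: weight = 2, length = 1, mean = 2/1 ≈ 2.000
  cycle 0 → 1 → 0: weight = 10, length = 2, mean = 10/2 ≈ 5.000
  cycle 1 → 0 → 1: weight = 10, length = 2, mean = 10/2 ≈ 5.000
Minimum mean = 2.000, attained e.g. along the cycle 0 → 0 with weight 2 and length 1. So λ(A) = 2/1 = 2.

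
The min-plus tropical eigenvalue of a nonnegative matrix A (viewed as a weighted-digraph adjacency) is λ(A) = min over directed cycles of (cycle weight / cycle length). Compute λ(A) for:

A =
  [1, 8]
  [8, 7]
λ(A) = 1

Enumerate directed cycles and compute their means (weight / length). Sample:
  cycle 0 → 0: weight = 1, length = 1, mean = 1/1 ≈ 1.000
  cycle 1 → 1: weight = 7, length = 1, mean = 7/1 ≈ 7.000
  cycle 0 → 1 → 0: weight = 16, length = 2, mean = 16/2 ≈ 8.000
  cycle 1 → 0 → 1: weight = 16, length = 2, mean = 16/2 ≈ 8.000
Minimum mean = 1.000, attained e.g. along the cycle 0 → 0 with weight 1 and length 1. So λ(A) = 1/1 = 1.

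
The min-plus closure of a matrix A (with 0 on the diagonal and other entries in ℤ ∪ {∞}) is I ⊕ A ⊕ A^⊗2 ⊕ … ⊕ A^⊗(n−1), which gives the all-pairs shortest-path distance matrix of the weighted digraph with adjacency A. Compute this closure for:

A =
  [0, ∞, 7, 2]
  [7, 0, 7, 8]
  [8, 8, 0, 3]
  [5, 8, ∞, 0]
Closure =
  [0, 10, 7, 2]
  [7, 0, 7, 8]
  [8, 8, 0, 3]
  [5, 8, 12, 0]

This is the Floyd-Warshall all-pairs shortest-path computation. For each intermediate vertex k = 0, 1, …, 3, update dist[i][j] ← min(dist[i][j], dist[i][k] + dist[k][j]). The final matrix gives, for each (i, j), the minimum total weight of any directed path from i to j (possibly empty when i = j).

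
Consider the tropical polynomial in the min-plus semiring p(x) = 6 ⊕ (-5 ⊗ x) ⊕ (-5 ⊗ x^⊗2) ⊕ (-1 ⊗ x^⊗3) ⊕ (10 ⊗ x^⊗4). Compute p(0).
p(0) = -5

A tropical monomial a ⊗ x^⊗i evaluates to a + i · x. Evaluating each term at x = 0:
  Term 0 contributes 6 + 0 · 0 = 6
  Term 1 contributes -5 + 1 · 0 = -5
  Term 2 contributes -5 + 2 · 0 = -5
  Term 3 contributes -1 + 3 · 0 = -1
  Term 4 contributes 10 + 4 · 0 = 10
p(0) = ⊕ of these = min[6, -5, -5, -1, 10] = -5.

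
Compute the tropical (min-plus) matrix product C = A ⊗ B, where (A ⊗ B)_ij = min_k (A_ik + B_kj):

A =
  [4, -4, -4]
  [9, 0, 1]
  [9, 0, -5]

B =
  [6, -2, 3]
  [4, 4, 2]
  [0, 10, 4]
A ⊗ B =
  [-4, 0, -2]
  [1, 4, 2]
  [-5, 4, -1]

Apply the min-plus product entry-by-entry:
  C[0][0] = min over k of (A[0][0] + B[0][0] = 4 + 6 = 10, A[0][1] + B[1][0] = -4 + 4 = 0, A[0][2] + B[2][0] = -4 + 0 = -4) = -4 (attained at k = 2)
  C[0][1] = min over k of (A[0][0] + B[0][1] = 4 + -2 = 2, A[0][1] + B[1][1] = -4 + 4 = 0, A[0][2] + B[2][1] = -4 + 10 = 6) = 0 (attained at k = 1)
  C[0][2] = min over k of (A[0][0] + B[0][2] = 4 + 3 = 7, A[0][1] + B[1][2] = -4 + 2 = -2, A[0][2] + B[2][2] = -4 + 4 = 0) = -2 (attained at k = 1)
  C[1][0] = min over k of (A[1][0] + B[0][0] = 9 + 6 = 15, A[1][1] + B[1][0] = 0 + 4 = 4, A[1][2] + B[2][0] = 1 + 0 = 1) = 1 (attained at k = 2)
  C[1][1] = min over k of (A[1][0] + B[0][1] = 9 + -2 = 7, A[1][1] + B[1][1] = 0 + 4 = 4, A[1][2] + B[2][1] = 1 + 10 = 11) = 4 (attained at k = 1)
  C[1][2] = min over k of (A[1][0] + B[0][2] = 9 + 3 = 12, A[1][1] + B[1][2] = 0 + 2 = 2, A[1][2] + B[2][2] = 1 + 4 = 5) = 2 (attained at k = 1)
  C[2][0] = min over k of (A[2][0] + B[0][0] = 9 + 6 = 15, A[2][1] + B[1][0] = 0 + 4 = 4, A[2][2] + B[2][0] = -5 + 0 = -5) = -5 (attained at k = 2)
  C[2][1] = min over k of (A[2][0] + B[0][1] = 9 + -2 = 7, A[2][1] + B[1][1] = 0 + 4 = 4, A[2][2] + B[2][1] = -5 + 10 = 5) = 4 (attained at k = 1)
  C[2][2] = min over k of (A[2][0] + B[0][2] = 9 + 3 = 12, A[2][1] + B[1][2] = 0 + 2 = 2, A[2][2] + B[2][2] = -5 + 4 = -1) = -1 (attained at k = 2)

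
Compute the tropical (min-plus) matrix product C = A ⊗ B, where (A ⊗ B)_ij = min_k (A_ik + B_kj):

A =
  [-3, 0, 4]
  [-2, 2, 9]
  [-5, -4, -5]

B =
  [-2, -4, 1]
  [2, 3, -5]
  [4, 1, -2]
A ⊗ B =
  [-5, -7, -5]
  [-4, -6, -3]
  [-7, -9, -9]

Apply the min-plus product entry-by-entry:
  C[0][0] = min over k of (A[0][0] + B[0][0] = -3 + -2 = -5, A[0][1] + B[1][0] = 0 + 2 = 2, A[0][2] + B[2][0] = 4 + 4 = 8) = -5 (attained at k = 0)
  C[0][1] = min over k of (A[0][0] + B[0][1] = -3 + -4 = -7, A[0][1] + B[1][1] = 0 + 3 = 3, A[0][2] + B[2][1] = 4 + 1 = 5) = -7 (attained at k = 0)
  C[0][2] = min over k of (A[0][0] + B[0][2] = -3 + 1 = -2, A[0][1] + B[1][2] = 0 + -5 = -5, A[0][2] + B[2][2] = 4 + -2 = 2) = -5 (attained at k = 1)
  C[1][0] = min over k of (A[1][0] + B[0][0] = -2 + -2 = -4, A[1][1] + B[1][0] = 2 + 2 = 4, A[1][2] + B[2][0] = 9 + 4 = 13) = -4 (attained at k = 0)
  C[1][1] = min over k of (A[1][0] + B[0][1] = -2 + -4 = -6, A[1][1] + B[1][1] = 2 + 3 = 5, A[1][2] + B[2][1] = 9 + 1 = 10) = -6 (attained at k = 0)
  C[1][2] = min over k of (A[1][0] + B[0][2] = -2 + 1 = -1, A[1][1] + B[1][2] = 2 + -5 = -3, A[1][2] + B[2][2] = 9 + -2 = 7) = -3 (attained at k = 1)
  C[2][0] = min over k of (A[2][0] + B[0][0] = -5 + -2 = -7, A[2][1] + B[1][0] = -4 + 2 = -2, A[2][2] + B[2][0] = -5 + 4 = -1) = -7 (attained at k = 0)
  C[2][1] = min over k of (A[2][0] + B[0][1] = -5 + -4 = -9, A[2][1] + B[1][1] = -4 + 3 = -1, A[2][2] + B[2][1] = -5 + 1 = -4) = -9 (attained at k = 0)
  C[2][2] = min over k of (A[2][0] + B[0][2] = -5 + 1 = -4, A[2][1] + B[1][2] = -4 + -5 = -9, A[2][2] + B[2][2] = -5 + -2 = -7) = -9 (attained at k = 1)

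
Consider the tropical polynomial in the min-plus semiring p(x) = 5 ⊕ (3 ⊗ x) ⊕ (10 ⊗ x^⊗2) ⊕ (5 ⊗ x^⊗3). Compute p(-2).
p(-2) = -1

A tropical monomial a ⊗ x^⊗i evaluates to a + i · x. Evaluating each term at x = -2:
  Term 0 contributes 5 + 0 · -2 = 5
  Term 1 contributes 3 + 1 · -2 = 1
  Term 2 contributes 10 + 2 · -2 = 6
  Term 3 contributes 5 + 3 · -2 = -1
p(-2) = ⊕ of these = min[5, 1, 6, -1] = -1.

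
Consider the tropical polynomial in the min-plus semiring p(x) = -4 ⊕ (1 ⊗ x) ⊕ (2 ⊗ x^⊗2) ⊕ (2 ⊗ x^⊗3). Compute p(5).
p(5) = -4

A tropical monomial a ⊗ x^⊗i evaluates to a + i · x. Evaluating each term at x = 5:
  Term 0 contributes -4 + 0 · 5 = -4
  Term 1 contributes 1 + 1 · 5 = 6
  Term 2 contributes 2 + 2 · 5 = 12
  Term 3 contributes 2 + 3 · 5 = 17
p(5) = ⊕ of these = min[-4, 6, 12, 17] = -4.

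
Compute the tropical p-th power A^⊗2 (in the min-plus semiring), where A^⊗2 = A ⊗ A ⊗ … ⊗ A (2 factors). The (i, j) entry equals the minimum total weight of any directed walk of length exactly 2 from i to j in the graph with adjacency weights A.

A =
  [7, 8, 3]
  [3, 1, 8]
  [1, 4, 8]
A^⊗2 =
  [4, 7, 10]
  [4, 2, 6]
  [7, 5, 4]

Each entry (A^⊗2)_ij equals the minimum over all length-2 walks i = v_0 → v_1 → … → v_2 = j of Σ_t A[v_t][v_{t+1}]. For example, for (i, j) = (0, 2) we minimise over 3 possible intermediate vertex sequences; the minimum is 10, attained along the walk 0 → 0 → 2.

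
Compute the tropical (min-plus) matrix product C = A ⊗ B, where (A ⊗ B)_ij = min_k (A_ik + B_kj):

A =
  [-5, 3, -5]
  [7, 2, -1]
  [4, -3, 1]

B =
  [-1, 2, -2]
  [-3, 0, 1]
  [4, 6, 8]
A ⊗ B =
  [-6, -3, -7]
  [-1, 2, 3]
  [-6, -3, -2]

Apply the min-plus product entry-by-entry:
  C[0][0] = min over k of (A[0][0] + B[0][0] = -5 + -1 = -6, A[0][1] + B[1][0] = 3 + -3 = 0, A[0][2] + B[2][0] = -5 + 4 = -1) = -6 (attained at k = 0)
  C[0][1] = min over k of (A[0][0] + B[0][1] = -5 + 2 = -3, A[0][1] + B[1][1] = 3 + 0 = 3, A[0][2] + B[2][1] = -5 + 6 = 1) = -3 (attained at k = 0)
  C[0][2] = min over k of (A[0][0] + B[0][2] = -5 + -2 = -7, A[0][1] + B[1][2] = 3 + 1 = 4, A[0][2] + B[2][2] = -5 + 8 = 3) = -7 (attained at k = 0)
  C[1][0] = min over k of (A[1][0] + B[0][0] = 7 + -1 = 6, A[1][1] + B[1][0] = 2 + -3 = -1, A[1][2] + B[2][0] = -1 + 4 = 3) = -1 (attained at k = 1)
  C[1][1] = min over k of (A[1][0] + B[0][1] = 7 + 2 = 9, A[1][1] + B[1][1] = 2 + 0 = 2, A[1][2] + B[2][1] = -1 + 6 = 5) = 2 (attained at k = 1)
  C[1][2] = min over k of (A[1][0] + B[0][2] = 7 + -2 = 5, A[1][1] + B[1][2] = 2 + 1 = 3, A[1][2] + B[2][2] = -1 + 8 = 7) = 3 (attained at k = 1)
  C[2][0] = min over k of (A[2][0] + B[0][0] = 4 + -1 = 3, A[2][1] + B[1][0] = -3 + -3 = -6, A[2][2] + B[2][0] = 1 + 4 = 5) = -6 (attained at k = 1)
  C[2][1] = min over k of (A[2][0] + B[0][1] = 4 + 2 = 6, A[2][1] + B[1][1] = -3 + 0 = -3, A[2][2] + B[2][1] = 1 + 6 = 7) = -3 (attained at k = 1)
  C[2][2] = min over k of (A[2][0] + B[0][2] = 4 + -2 = 2, A[2][1] + B[1][2] = -3 + 1 = -2, A[2][2] + B[2][2] = 1 + 8 = 9) = -2 (attained at k = 1)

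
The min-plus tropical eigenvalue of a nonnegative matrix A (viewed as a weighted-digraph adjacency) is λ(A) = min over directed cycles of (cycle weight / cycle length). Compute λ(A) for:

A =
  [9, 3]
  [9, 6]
λ(A) = 6

Enumerate directed cycles and compute their means (weight / length). Sample:
  cycle 0 → 0: weight = 9, length = 1, mean = 9/1 ≈ 9.000
  cycle 1 → 1: weight = 6, length = 1, mean = 6/1 ≈ 6.000
  cycle 0 → 1 → 0: weight = 12, length = 2, mean = 12/2 ≈ 6.000
  cycle 1 → 0 → 1: weight = 12, length = 2, mean = 12/2 ≈ 6.000
Minimum mean = 6.000, attained e.g. along the cycle 1 → 1 with weight 6 and length 1. So λ(A) = 6/1 = 6.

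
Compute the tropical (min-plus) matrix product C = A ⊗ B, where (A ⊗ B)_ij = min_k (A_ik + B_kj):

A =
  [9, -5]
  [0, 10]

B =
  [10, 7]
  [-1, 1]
A ⊗ B =
  [-6, -4]
  [9, 7]

Apply the min-plus product entry-by-entry:
  C[0][0] = min over k of (A[0][0] + B[0][0] = 9 + 10 = 19, A[0][1] + B[1][0] = -5 + -1 = -6) = -6 (attained at k = 1)
  C[0][1] = min over k of (A[0][0] + B[0][1] = 9 + 7 = 16, A[0][1] + B[1][1] = -5 + 1 = -4) = -4 (attained at k = 1)
  C[1][0] = min over k of (A[1][0] + B[0][0] = 0 + 10 = 10, A[1][1] + B[1][0] = 10 + -1 = 9) = 9 (attained at k = 1)
  C[1][1] = min over k of (A[1][0] + B[0][1] = 0 + 7 = 7, A[1][1] + B[1][1] = 10 + 1 = 11) = 7 (attained at k = 0)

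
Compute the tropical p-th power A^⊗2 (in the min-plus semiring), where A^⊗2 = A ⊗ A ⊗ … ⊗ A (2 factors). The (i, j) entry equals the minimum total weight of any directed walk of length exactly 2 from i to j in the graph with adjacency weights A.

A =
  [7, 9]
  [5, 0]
A^⊗2 =
  [14, 9]
  [5, 0]

Each entry (A^⊗2)_ij equals the minimum over all length-2 walks i = v_0 → v_1 → … → v_2 = j of Σ_t A[v_t][v_{t+1}]. For example, for (i, j) = (0, 1) we minimise over 2 possible intermediate vertex sequences; the minimum is 9, attained along the walk 0 → 1 → 1.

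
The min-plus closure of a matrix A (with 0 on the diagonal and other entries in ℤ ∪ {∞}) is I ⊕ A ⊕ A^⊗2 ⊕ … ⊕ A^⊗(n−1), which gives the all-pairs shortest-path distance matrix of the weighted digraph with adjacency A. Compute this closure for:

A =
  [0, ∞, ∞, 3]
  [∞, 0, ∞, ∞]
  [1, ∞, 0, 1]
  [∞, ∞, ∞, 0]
Closure =
  [0, ∞, ∞, 3]
  [∞, 0, ∞, ∞]
  [1, ∞, 0, 1]
  [∞, ∞, ∞, 0]

This is the Floyd-Warshall all-pairs shortest-path computation. For each intermediate vertex k = 0, 1, …, 3, update dist[i][j] ← min(dist[i][j], dist[i][k] + dist[k][j]). The final matrix gives, for each (i, j), the minimum total weight of any directed path from i to j (possibly empty when i = j).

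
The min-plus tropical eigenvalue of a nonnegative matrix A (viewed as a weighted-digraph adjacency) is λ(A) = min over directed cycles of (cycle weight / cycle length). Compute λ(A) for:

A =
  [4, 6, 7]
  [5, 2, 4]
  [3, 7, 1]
λ(A) = 1

Enumerate directed cycles and compute their means (weight / length). Sample:
  cycle 0 → 0: weight = 4, length = 1, mean = 4/1 ≈ 4.000
  cycle 1 → 1: weight = 2, length = 1, mean = 2/1 ≈ 2.000
  cycle 2 → 2: weight = 1, length = 1, mean = 1/1 ≈ 1.000
  cycle 0 → 1 → 0: weight = 11, length = 2, mean = 11/2 ≈ 5.500
  cycle 0 → 2 → 0: weight = 10, length = 2, mean = 10/2 ≈ 5.000
  cycle 1 → 0 → 1: weight = 11, length = 2, mean = 11/2 ≈ 5.500
Minimum mean = 1.000, attained e.g. along the cycle 2 → 2 with weight 1 and length 1. So λ(A) = 1/1 = 1.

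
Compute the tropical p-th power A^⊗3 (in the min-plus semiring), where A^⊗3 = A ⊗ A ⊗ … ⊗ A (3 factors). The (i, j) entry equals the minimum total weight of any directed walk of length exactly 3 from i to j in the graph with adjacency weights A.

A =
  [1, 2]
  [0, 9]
A^⊗3 =
  [3, 4]
  [2, 3]

Each entry (A^⊗3)_ij equals the minimum over all length-3 walks i = v_0 → v_1 → … → v_3 = j of Σ_t A[v_t][v_{t+1}]. For example, for (i, j) = (0, 1) we minimise over 4 possible intermediate vertex sequences; the minimum is 4, attained along the walk 0 → 0 → 0 → 1.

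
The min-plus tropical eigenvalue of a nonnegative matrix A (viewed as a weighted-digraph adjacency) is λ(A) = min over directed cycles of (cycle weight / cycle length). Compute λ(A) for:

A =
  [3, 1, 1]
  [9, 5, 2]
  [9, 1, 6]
λ(A) = 3/2

Enumerate directed cycles and compute their means (weight / length). Sample:
  cycle 0 → 0: weight = 3, length = 1, mean = 3/1 ≈ 3.000
  cycle 1 → 1: weight = 5, length = 1, mean = 5/1 ≈ 5.000
  cycle 2 → 2: weight = 6, length = 1, mean = 6/1 ≈ 6.000
  cycle 0 → 1 → 0: weight = 10, length = 2, mean = 10/2 ≈ 5.000
  cycle 0 → 2 → 0: weight = 10, length = 2, mean = 10/2 ≈ 5.000
  cycle 1 → 0 → 1: weight = 10, length = 2, mean = 10/2 ≈ 5.000
Minimum mean = 1.500, attained e.g. along the cycle 1 → 2 → 1 with weight 3 and length 2. So λ(A) = 3/2 = 3/2.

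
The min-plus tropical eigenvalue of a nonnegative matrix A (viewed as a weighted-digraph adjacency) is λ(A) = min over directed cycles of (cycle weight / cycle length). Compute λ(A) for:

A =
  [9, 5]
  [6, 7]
λ(A) = 11/2

Enumerate directed cycles and compute their means (weight / length). Sample:
  cycle 0 → 0: weight = 9, length = 1, mean = 9/1 ≈ 9.000
  cycle 1 → 1: weight = 7, length = 1, mean = 7/1 ≈ 7.000
  cycle 0 → 1 → 0: weight = 11, length = 2, mean = 11/2 ≈ 5.500
  cycle 1 → 0 → 1: weight = 11, length = 2, mean = 11/2 ≈ 5.500
Minimum mean = 5.500, attained e.g. along the cycle 0 → 1 → 0 with weight 11 and length 2. So λ(A) = 11/2 = 11/2.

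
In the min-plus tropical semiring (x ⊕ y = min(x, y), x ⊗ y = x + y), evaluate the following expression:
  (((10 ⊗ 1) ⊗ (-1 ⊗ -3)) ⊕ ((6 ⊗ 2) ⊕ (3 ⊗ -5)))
(((10 ⊗ 1) ⊗ (-1 ⊗ -3)) ⊕ ((6 ⊗ 2) ⊕ (3 ⊗ -5))) = -2

Expand innermost to outermost. Recall ⊕ takes the minimum of its arguments and ⊗ takes their sum. Working out the expression (((10 ⊗ 1) ⊗ (-1 ⊗ -3)) ⊕ ((6 ⊗ 2) ⊕ (3 ⊗ -5))) gives -2.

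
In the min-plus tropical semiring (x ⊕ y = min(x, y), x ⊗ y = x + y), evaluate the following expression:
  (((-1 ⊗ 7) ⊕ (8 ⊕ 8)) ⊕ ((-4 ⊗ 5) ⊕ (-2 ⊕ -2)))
(((-1 ⊗ 7) ⊕ (8 ⊕ 8)) ⊕ ((-4 ⊗ 5) ⊕ (-2 ⊕ -2))) = -2

Expand innermost to outermost. Recall ⊕ takes the minimum of its arguments and ⊗ takes their sum. Working out the expression (((-1 ⊗ 7) ⊕ (8 ⊕ 8)) ⊕ ((-4 ⊗ 5) ⊕ (-2 ⊕ -2))) gives -2.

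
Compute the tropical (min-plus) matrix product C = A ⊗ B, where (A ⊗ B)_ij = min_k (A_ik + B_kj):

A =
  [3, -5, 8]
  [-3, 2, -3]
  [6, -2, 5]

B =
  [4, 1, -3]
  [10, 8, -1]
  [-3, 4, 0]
A ⊗ B =
  [5, 3, -6]
  [-6, -2, -6]
  [2, 6, -3]

Apply the min-plus product entry-by-entry:
  C[0][0] = min over k of (A[0][0] + B[0][0] = 3 + 4 = 7, A[0][1] + B[1][0] = -5 + 10 = 5, A[0][2] + B[2][0] = 8 + -3 = 5) = 5 (attained at k = 1)
  C[0][1] = min over k of (A[0][0] + B[0][1] = 3 + 1 = 4, A[0][1] + B[1][1] = -5 + 8 = 3, A[0][2] + B[2][1] = 8 + 4 = 12) = 3 (attained at k = 1)
  C[0][2] = min over k of (A[0][0] + B[0][2] = 3 + -3 = 0, A[0][1] + B[1][2] = -5 + -1 = -6, A[0][2] + B[2][2] = 8 + 0 = 8) = -6 (attained at k = 1)
  C[1][0] = min over k of (A[1][0] + B[0][0] = -3 + 4 = 1, A[1][1] + B[1][0] = 2 + 10 = 12, A[1][2] + B[2][0] = -3 + -3 = -6) = -6 (attained at k = 2)
  C[1][1] = min over k of (A[1][0] + B[0][1] = -3 + 1 = -2, A[1][1] + B[1][1] = 2 + 8 = 10, A[1][2] + B[2][1] = -3 + 4 = 1) = -2 (attained at k = 0)
  C[1][2] = min over k of (A[1][0] + B[0][2] = -3 + -3 = -6, A[1][1] + B[1][2] = 2 + -1 = 1, A[1][2] + B[2][2] = -3 + 0 = -3) = -6 (attained at k = 0)
  C[2][0] = min over k of (A[2][0] + B[0][0] = 6 + 4 = 10, A[2][1] + B[1][0] = -2 + 10 = 8, A[2][2] + B[2][0] = 5 + -3 = 2) = 2 (attained at k = 2)
  C[2][1] = min over k of (A[2][0] + B[0][1] = 6 + 1 = 7, A[2][1] + B[1][1] = -2 + 8 = 6, A[2][2] + B[2][1] = 5 + 4 = 9) = 6 (attained at k = 1)
  C[2][2] = min over k of (A[2][0] + B[0][2] = 6 + -3 = 3, A[2][1] + B[1][2] = -2 + -1 = -3, A[2][2] + B[2][2] = 5 + 0 = 5) = -3 (attained at k = 1)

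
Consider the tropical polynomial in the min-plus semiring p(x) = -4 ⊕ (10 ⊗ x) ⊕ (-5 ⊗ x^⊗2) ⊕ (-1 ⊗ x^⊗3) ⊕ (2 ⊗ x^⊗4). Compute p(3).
p(3) = -4

A tropical monomial a ⊗ x^⊗i evaluates to a + i · x. Evaluating each term at x = 3:
  Term 0 contributes -4 + 0 · 3 = -4
  Term 1 contributes 10 + 1 · 3 = 13
  Term 2 contributes -5 + 2 · 3 = 1
  Term 3 contributes -1 + 3 · 3 = 8
  Term 4 contributes 2 + 4 · 3 = 14
p(3) = ⊕ of these = min[-4, 13, 1, 8, 14] = -4.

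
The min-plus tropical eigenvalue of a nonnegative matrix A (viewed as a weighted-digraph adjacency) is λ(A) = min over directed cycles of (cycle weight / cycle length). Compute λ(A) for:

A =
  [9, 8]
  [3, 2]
λ(A) = 2

Enumerate directed cycles and compute their means (weight / length). Sample:
  cycle 0 → 0: weight = 9, length = 1, mean = 9/1 ≈ 9.000
  cycle 1 → 1: weight = 2, length = 1, mean = 2/1 ≈ 2.000
  cycle 0 → 1 → 0: weight = 11, length = 2, mean = 11/2 ≈ 5.500
  cycle 1 → 0 → 1: weight = 11, length = 2, mean = 11/2 ≈ 5.500
Minimum mean = 2.000, attained e.g. along the cycle 1 → 1 with weight 2 and length 1. So λ(A) = 2/1 = 2.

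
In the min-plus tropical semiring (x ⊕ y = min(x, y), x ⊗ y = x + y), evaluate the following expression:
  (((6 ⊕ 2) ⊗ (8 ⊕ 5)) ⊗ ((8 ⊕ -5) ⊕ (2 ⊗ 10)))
(((6 ⊕ 2) ⊗ (8 ⊕ 5)) ⊗ ((8 ⊕ -5) ⊕ (2 ⊗ 10))) = 2

Expand innermost to outermost. Recall ⊕ takes the minimum of its arguments and ⊗ takes their sum. Working out the expression (((6 ⊕ 2) ⊗ (8 ⊕ 5)) ⊗ ((8 ⊕ -5) ⊕ (2 ⊗ 10))) gives 2.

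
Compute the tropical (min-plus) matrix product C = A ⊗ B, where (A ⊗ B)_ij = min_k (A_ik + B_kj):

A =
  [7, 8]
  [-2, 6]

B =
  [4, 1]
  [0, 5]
A ⊗ B =
  [8, 8]
  [2, -1]

Apply the min-plus product entry-by-entry:
  C[0][0] = min over k of (A[0][0] + B[0][0] = 7 + 4 = 11, A[0][1] + B[1][0] = 8 + 0 = 8) = 8 (attained at k = 1)
  C[0][1] = min over k of (A[0][0] + B[0][1] = 7 + 1 = 8, A[0][1] + B[1][1] = 8 + 5 = 13) = 8 (attained at k = 0)
  C[1][0] = min over k of (A[1][0] + B[0][0] = -2 + 4 = 2, A[1][1] + B[1][0] = 6 + 0 = 6) = 2 (attained at k = 0)
  C[1][1] = min over k of (A[1][0] + B[0][1] = -2 + 1 = -1, A[1][1] + B[1][1] = 6 + 5 = 11) = -1 (attained at k = 0)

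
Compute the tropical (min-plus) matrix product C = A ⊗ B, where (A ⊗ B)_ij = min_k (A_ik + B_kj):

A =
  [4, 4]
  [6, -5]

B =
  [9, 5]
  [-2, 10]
A ⊗ B =
  [2, 9]
  [-7, 5]

Apply the min-plus product entry-by-entry:
  C[0][0] = min over k of (A[0][0] + B[0][0] = 4 + 9 = 13, A[0][1] + B[1][0] = 4 + -2 = 2) = 2 (attained at k = 1)
  C[0][1] = min over k of (A[0][0] + B[0][1] = 4 + 5 = 9, A[0][1] + B[1][1] = 4 + 10 = 14) = 9 (attained at k = 0)
  C[1][0] = min over k of (A[1][0] + B[0][0] = 6 + 9 = 15, A[1][1] + B[1][0] = -5 + -2 = -7) = -7 (attained at k = 1)
  C[1][1] = min over k of (A[1][0] + B[0][1] = 6 + 5 = 11, A[1][1] + B[1][1] = -5 + 10 = 5) = 5 (attained at k = 1)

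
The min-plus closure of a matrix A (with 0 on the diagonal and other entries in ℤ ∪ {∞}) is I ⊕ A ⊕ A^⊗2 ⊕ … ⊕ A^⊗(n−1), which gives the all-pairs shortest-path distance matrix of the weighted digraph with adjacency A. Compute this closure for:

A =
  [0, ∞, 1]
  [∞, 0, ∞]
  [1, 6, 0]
Closure =
  [0, 7, 1]
  [∞, 0, ∞]
  [1, 6, 0]

This is the Floyd-Warshall all-pairs shortest-path computation. For each intermediate vertex k = 0, 1, …, 2, update dist[i][j] ← min(dist[i][j], dist[i][k] + dist[k][j]). The final matrix gives, for each (i, j), the minimum total weight of any directed path from i to j (possibly empty when i = j).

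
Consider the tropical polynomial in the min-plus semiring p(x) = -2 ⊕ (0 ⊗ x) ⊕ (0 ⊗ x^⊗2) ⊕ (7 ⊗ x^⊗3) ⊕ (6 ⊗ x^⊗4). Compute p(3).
p(3) = -2

A tropical monomial a ⊗ x^⊗i evaluates to a + i · x. Evaluating each term at x = 3:
  Term 0 contributes -2 + 0 · 3 = -2
  Term 1 contributes 0 + 1 · 3 = 3
  Term 2 contributes 0 + 2 · 3 = 6
  Term 3 contributes 7 + 3 · 3 = 16
  Term 4 contributes 6 + 4 · 3 = 18
p(3) = ⊕ of these = min[-2, 3, 6, 16, 18] = -2.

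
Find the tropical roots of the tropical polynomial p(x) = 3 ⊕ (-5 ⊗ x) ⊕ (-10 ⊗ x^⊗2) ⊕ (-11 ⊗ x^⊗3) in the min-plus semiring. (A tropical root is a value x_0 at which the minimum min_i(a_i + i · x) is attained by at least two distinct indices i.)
Roots: {1, 5, 8}

Each tropical root is a break point of the lower envelope of the lines y = a_i + i · x (there are 4 lines, with slopes 0, 1, ..., 3). Only the lines that attain the minimum somewhere contribute to roots; other lines are dominated. Here the surviving (envelope) indices are i = 3, i = 2, i = 1, i = 0.
Intersections between consecutive envelope lines give the roots: for adjacent envelope indices i < j the intersection is x = (a_i − a_j) / (j − i). Reading off the sorted break points: {1, 5, 8}.
Verification: at each break x_0, at least two indices attain the minimum of min_i(a_i + i · x_0).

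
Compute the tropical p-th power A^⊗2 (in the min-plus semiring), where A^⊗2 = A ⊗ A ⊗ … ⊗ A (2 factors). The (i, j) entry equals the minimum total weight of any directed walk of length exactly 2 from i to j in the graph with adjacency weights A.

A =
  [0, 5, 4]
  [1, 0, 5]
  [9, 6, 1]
A^⊗2 =
  [0, 5, 4]
  [1, 0, 5]
  [7, 6, 2]

Each entry (A^⊗2)_ij equals the minimum over all length-2 walks i = v_0 → v_1 → … → v_2 = j of Σ_t A[v_t][v_{t+1}]. For example, for (i, j) = (0, 2) we minimise over 3 possible intermediate vertex sequences; the minimum is 4, attained along the walk 0 → 0 → 2.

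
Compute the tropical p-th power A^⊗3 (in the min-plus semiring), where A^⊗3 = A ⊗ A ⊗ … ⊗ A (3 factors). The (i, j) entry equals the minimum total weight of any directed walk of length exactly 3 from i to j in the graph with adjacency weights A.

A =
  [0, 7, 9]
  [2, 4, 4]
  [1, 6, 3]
A^⊗3 =
  [0, 7, 9]
  [2, 9, 10]
  [1, 8, 9]

Each entry (A^⊗3)_ij equals the minimum over all length-3 walks i = v_0 → v_1 → … → v_3 = j of Σ_t A[v_t][v_{t+1}]. For example, for (i, j) = (0, 2) we minimise over 9 possible intermediate vertex sequences; the minimum is 9, attained along the walk 0 → 0 → 0 → 2.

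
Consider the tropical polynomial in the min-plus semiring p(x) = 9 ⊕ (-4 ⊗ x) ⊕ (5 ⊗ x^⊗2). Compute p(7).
p(7) = 3

A tropical monomial a ⊗ x^⊗i evaluates to a + i · x. Evaluating each term at x = 7:
  Term 0 contributes 9 + 0 · 7 = 9
  Term 1 contributes -4 + 1 · 7 = 3
  Term 2 contributes 5 + 2 · 7 = 19
p(7) = ⊕ of these = min[9, 3, 19] = 3.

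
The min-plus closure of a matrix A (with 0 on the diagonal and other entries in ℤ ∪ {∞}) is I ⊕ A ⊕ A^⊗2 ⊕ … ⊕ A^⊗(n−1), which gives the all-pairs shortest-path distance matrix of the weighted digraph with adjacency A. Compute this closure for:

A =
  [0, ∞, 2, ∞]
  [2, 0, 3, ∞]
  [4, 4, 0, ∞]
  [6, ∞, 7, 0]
Closure =
  [0, 6, 2, ∞]
  [2, 0, 3, ∞]
  [4, 4, 0, ∞]
  [6, 11, 7, 0]

This is the Floyd-Warshall all-pairs shortest-path computation. For each intermediate vertex k = 0, 1, …, 3, update dist[i][j] ← min(dist[i][j], dist[i][k] + dist[k][j]). The final matrix gives, for each (i, j), the minimum total weight of any directed path from i to j (possibly empty when i = j).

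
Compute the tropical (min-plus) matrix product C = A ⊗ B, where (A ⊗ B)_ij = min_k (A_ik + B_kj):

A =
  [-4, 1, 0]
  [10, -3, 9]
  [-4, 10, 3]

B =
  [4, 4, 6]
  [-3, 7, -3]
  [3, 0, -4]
A ⊗ B =
  [-2, 0, -4]
  [-6, 4, -6]
  [0, 0, -1]

Apply the min-plus product entry-by-entry:
  C[0][0] = min over k of (A[0][0] + B[0][0] = -4 + 4 = 0, A[0][1] + B[1][0] = 1 + -3 = -2, A[0][2] + B[2][0] = 0 + 3 = 3) = -2 (attained at k = 1)
  C[0][1] = min over k of (A[0][0] + B[0][1] = -4 + 4 = 0, A[0][1] + B[1][1] = 1 + 7 = 8, A[0][2] + B[2][1] = 0 + 0 = 0) = 0 (attained at k = 0)
  C[0][2] = min over k of (A[0][0] + B[0][2] = -4 + 6 = 2, A[0][1] + B[1][2] = 1 + -3 = -2, A[0][2] + B[2][2] = 0 + -4 = -4) = -4 (attained at k = 2)
  C[1][0] = min over k of (A[1][0] + B[0][0] = 10 + 4 = 14, A[1][1] + B[1][0] = -3 + -3 = -6, A[1][2] + B[2][0] = 9 + 3 = 12) = -6 (attained at k = 1)
  C[1][1] = min over k of (A[1][0] + B[0][1] = 10 + 4 = 14, A[1][1] + B[1][1] = -3 + 7 = 4, A[1][2] + B[2][1] = 9 + 0 = 9) = 4 (attained at k = 1)
  C[1][2] = min over k of (A[1][0] + B[0][2] = 10 + 6 = 16, A[1][1] + B[1][2] = -3 + -3 = -6, A[1][2] + B[2][2] = 9 + -4 = 5) = -6 (attained at k = 1)
  C[2][0] = min over k of (A[2][0] + B[0][0] = -4 + 4 = 0, A[2][1] + B[1][0] = 10 + -3 = 7, A[2][2] + B[2][0] = 3 + 3 = 6) = 0 (attained at k = 0)
  C[2][1] = min over k of (A[2][0] + B[0][1] = -4 + 4 = 0, A[2][1] + B[1][1] = 10 + 7 = 17, A[2][2] + B[2][1] = 3 + 0 = 3) = 0 (attained at k = 0)
  C[2][2] = min over k of (A[2][0] + B[0][2] = -4 + 6 = 2, A[2][1] + B[1][2] = 10 + -3 = 7, A[2][2] + B[2][2] = 3 + -4 = -1) = -1 (attained at k = 2)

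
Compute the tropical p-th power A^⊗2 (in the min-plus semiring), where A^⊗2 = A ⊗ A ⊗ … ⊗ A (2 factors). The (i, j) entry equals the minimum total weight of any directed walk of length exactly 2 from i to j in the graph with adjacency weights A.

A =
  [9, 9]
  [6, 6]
A^⊗2 =
  [15, 15]
  [12, 12]

Each entry (A^⊗2)_ij equals the minimum over all length-2 walks i = v_0 → v_1 → … → v_2 = j of Σ_t A[v_t][v_{t+1}]. For example, for (i, j) = (0, 1) we minimise over 2 possible intermediate vertex sequences; the minimum is 15, attained along the walk 0 → 1 → 1.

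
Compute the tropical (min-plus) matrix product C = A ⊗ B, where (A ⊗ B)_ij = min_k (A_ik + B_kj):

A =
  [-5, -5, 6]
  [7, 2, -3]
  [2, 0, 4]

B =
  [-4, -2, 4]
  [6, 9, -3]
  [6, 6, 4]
A ⊗ B =
  [-9, -7, -8]
  [3, 3, -1]
  [-2, 0, -3]

Apply the min-plus product entry-by-entry:
  C[0][0] = min over k of (A[0][0] + B[0][0] = -5 + -4 = -9, A[0][1] + B[1][0] = -5 + 6 = 1, A[0][2] + B[2][0] = 6 + 6 = 12) = -9 (attained at k = 0)
  C[0][1] = min over k of (A[0][0] + B[0][1] = -5 + -2 = -7, A[0][1] + B[1][1] = -5 + 9 = 4, A[0][2] + B[2][1] = 6 + 6 = 12) = -7 (attained at k = 0)
  C[0][2] = min over k of (A[0][0] + B[0][2] = -5 + 4 = -1, A[0][1] + B[1][2] = -5 + -3 = -8, A[0][2] + B[2][2] = 6 + 4 = 10) = -8 (attained at k = 1)
  C[1][0] = min over k of (A[1][0] + B[0][0] = 7 + -4 = 3, A[1][1] + B[1][0] = 2 + 6 = 8, A[1][2] + B[2][0] = -3 + 6 = 3) = 3 (attained at k = 0)
  C[1][1] = min over k of (A[1][0] + B[0][1] = 7 + -2 = 5, A[1][1] + B[1][1] = 2 + 9 = 11, A[1][2] + B[2][1] = -3 + 6 = 3) = 3 (attained at k = 2)
  C[1][2] = min over k of (A[1][0] + B[0][2] = 7 + 4 = 11, A[1][1] + B[1][2] = 2 + -3 = -1, A[1][2] + B[2][2] = -3 + 4 = 1) = -1 (attained at k = 1)
  C[2][0] = min over k of (A[2][0] + B[0][0] = 2 + -4 = -2, A[2][1] + B[1][0] = 0 + 6 = 6, A[2][2] + B[2][0] = 4 + 6 = 10) = -2 (attained at k = 0)
  C[2][1] = min over k of (A[2][0] + B[0][1] = 2 + -2 = 0, A[2][1] + B[1][1] = 0 + 9 = 9, A[2][2] + B[2][1] = 4 + 6 = 10) = 0 (attained at k = 0)
  C[2][2] = min over k of (A[2][0] + B[0][2] = 2 + 4 = 6, A[2][1] + B[1][2] = 0 + -3 = -3, A[2][2] + B[2][2] = 4 + 4 = 8) = -3 (attained at k = 1)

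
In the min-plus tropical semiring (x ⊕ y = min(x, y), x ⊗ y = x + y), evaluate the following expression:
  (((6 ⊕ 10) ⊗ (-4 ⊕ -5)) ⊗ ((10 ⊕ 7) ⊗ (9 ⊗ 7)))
(((6 ⊕ 10) ⊗ (-4 ⊕ -5)) ⊗ ((10 ⊕ 7) ⊗ (9 ⊗ 7))) = 24

Expand innermost to outermost. Recall ⊕ takes the minimum of its arguments and ⊗ takes their sum. Working out the expression (((6 ⊕ 10) ⊗ (-4 ⊕ -5)) ⊗ ((10 ⊕ 7) ⊗ (9 ⊗ 7))) gives 24.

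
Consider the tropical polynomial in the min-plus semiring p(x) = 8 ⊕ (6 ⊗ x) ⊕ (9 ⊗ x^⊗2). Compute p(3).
p(3) = 8

A tropical monomial a ⊗ x^⊗i evaluates to a + i · x. Evaluating each term at x = 3:
  Term 0 contributes 8 + 0 · 3 = 8
  Term 1 contributes 6 + 1 · 3 = 9
  Term 2 contributes 9 + 2 · 3 = 15
p(3) = ⊕ of these = min[8, 9, 15] = 8.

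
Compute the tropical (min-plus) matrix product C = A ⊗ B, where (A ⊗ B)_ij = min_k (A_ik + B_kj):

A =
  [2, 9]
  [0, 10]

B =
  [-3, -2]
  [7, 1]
A ⊗ B =
  [-1, 0]
  [-3, -2]

Apply the min-plus product entry-by-entry:
  C[0][0] = min over k of (A[0][0] + B[0][0] = 2 + -3 = -1, A[0][1] + B[1][0] = 9 + 7 = 16) = -1 (attained at k = 0)
  C[0][1] = min over k of (A[0][0] + B[0][1] = 2 + -2 = 0, A[0][1] + B[1][1] = 9 + 1 = 10) = 0 (attained at k = 0)
  C[1][0] = min over k of (A[1][0] + B[0][0] = 0 + -3 = -3, A[1][1] + B[1][0] = 10 + 7 = 17) = -3 (attained at k = 0)
  C[1][1] = min over k of (A[1][0] + B[0][1] = 0 + -2 = -2, A[1][1] + B[1][1] = 10 + 1 = 11) = -2 (attained at k = 0)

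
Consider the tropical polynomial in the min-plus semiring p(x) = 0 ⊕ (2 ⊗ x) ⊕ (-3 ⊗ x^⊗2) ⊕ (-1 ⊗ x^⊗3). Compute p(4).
p(4) = 0

A tropical monomial a ⊗ x^⊗i evaluates to a + i · x. Evaluating each term at x = 4:
  Term 0 contributes 0 + 0 · 4 = 0
  Term 1 contributes 2 + 1 · 4 = 6
  Term 2 contributes -3 + 2 · 4 = 5
  Term 3 contributes -1 + 3 · 4 = 11
p(4) = ⊕ of these = min[0, 6, 5, 11] = 0.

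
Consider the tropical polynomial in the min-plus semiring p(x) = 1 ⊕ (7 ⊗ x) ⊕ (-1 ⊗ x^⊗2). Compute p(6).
p(6) = 1

A tropical monomial a ⊗ x^⊗i evaluates to a + i · x. Evaluating each term at x = 6:
  Term 0 contributes 1 + 0 · 6 = 1
  Term 1 contributes 7 + 1 · 6 = 13
  Term 2 contributes -1 + 2 · 6 = 11
p(6) = ⊕ of these = min[1, 13, 11] = 1.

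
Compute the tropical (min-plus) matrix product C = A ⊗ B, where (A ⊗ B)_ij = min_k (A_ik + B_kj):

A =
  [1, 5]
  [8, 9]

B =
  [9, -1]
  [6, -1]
A ⊗ B =
  [10, 0]
  [15, 7]

Apply the min-plus product entry-by-entry:
  C[0][0] = min over k of (A[0][0] + B[0][0] = 1 + 9 = 10, A[0][1] + B[1][0] = 5 + 6 = 11) = 10 (attained at k = 0)
  C[0][1] = min over k of (A[0][0] + B[0][1] = 1 + -1 = 0, A[0][1] + B[1][1] = 5 + -1 = 4) = 0 (attained at k = 0)
  C[1][0] = min over k of (A[1][0] + B[0][0] = 8 + 9 = 17, A[1][1] + B[1][0] = 9 + 6 = 15) = 15 (attained at k = 1)
  C[1][1] = min over k of (A[1][0] + B[0][1] = 8 + -1 = 7, A[1][1] + B[1][1] = 9 + -1 = 8) = 7 (attained at k = 0)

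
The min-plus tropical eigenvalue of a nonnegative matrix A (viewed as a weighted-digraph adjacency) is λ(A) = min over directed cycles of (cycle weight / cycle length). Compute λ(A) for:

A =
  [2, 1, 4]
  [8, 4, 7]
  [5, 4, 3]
λ(A) = 2

Enumerate directed cycles and compute their means (weight / length). Sample:
  cycle 0 → 0: weight = 2, length = 1, mean = 2/1 ≈ 2.000
  cycle 1 → 1: weight = 4, length = 1, mean = 4/1 ≈ 4.000
  cycle 2 → 2: weight = 3, length = 1, mean = 3/1 ≈ 3.000
  cycle 0 → 1 → 0: weight = 9, length = 2, mean = 9/2 ≈ 4.500
  cycle 0 → 2 → 0: weight = 9, length = 2, mean = 9/2 ≈ 4.500
  cycle 1 → 0 → 1: weight = 9, length = 2, mean = 9/2 ≈ 4.500
Minimum mean = 2.000, attained e.g. along the cycle 0 → 0 with weight 2 and length 1. So λ(A) = 2/1 = 2.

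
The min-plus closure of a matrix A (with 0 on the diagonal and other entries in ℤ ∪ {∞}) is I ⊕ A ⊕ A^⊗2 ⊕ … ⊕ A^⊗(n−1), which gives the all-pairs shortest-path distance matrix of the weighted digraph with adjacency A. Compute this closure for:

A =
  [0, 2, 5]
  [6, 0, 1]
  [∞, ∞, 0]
Closure =
  [0, 2, 3]
  [6, 0, 1]
  [∞, ∞, 0]

This is the Floyd-Warshall all-pairs shortest-path computation. For each intermediate vertex k = 0, 1, …, 2, update dist[i][j] ← min(dist[i][j], dist[i][k] + dist[k][j]). The final matrix gives, for each (i, j), the minimum total weight of any directed path from i to j (possibly empty when i = j).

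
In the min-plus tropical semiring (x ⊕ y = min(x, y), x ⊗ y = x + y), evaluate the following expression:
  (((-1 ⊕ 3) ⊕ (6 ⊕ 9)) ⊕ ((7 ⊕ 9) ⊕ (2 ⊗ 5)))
(((-1 ⊕ 3) ⊕ (6 ⊕ 9)) ⊕ ((7 ⊕ 9) ⊕ (2 ⊗ 5))) = -1

Expand innermost to outermost. Recall ⊕ takes the minimum of its arguments and ⊗ takes their sum. Working out the expression (((-1 ⊕ 3) ⊕ (6 ⊕ 9)) ⊕ ((7 ⊕ 9) ⊕ (2 ⊗ 5))) gives -1.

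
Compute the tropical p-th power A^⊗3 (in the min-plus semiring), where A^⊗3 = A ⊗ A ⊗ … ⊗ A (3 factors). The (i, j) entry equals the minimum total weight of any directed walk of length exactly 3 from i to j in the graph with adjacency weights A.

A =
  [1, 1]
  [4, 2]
A^⊗3 =
  [3, 3]
  [6, 6]

Each entry (A^⊗3)_ij equals the minimum over all length-3 walks i = v_0 → v_1 → … → v_3 = j of Σ_t A[v_t][v_{t+1}]. For example, for (i, j) = (0, 1) we minimise over 4 possible intermediate vertex sequences; the minimum is 3, attained along the walk 0 → 0 → 0 → 1.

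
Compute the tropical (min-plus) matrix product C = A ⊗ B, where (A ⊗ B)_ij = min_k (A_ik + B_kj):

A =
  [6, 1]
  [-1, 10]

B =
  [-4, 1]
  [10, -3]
A ⊗ B =
  [2, -2]
  [-5, 0]

Apply the min-plus product entry-by-entry:
  C[0][0] = min over k of (A[0][0] + B[0][0] = 6 + -4 = 2, A[0][1] + B[1][0] = 1 + 10 = 11) = 2 (attained at k = 0)
  C[0][1] = min over k of (A[0][0] + B[0][1] = 6 + 1 = 7, A[0][1] + B[1][1] = 1 + -3 = -2) = -2 (attained at k = 1)
  C[1][0] = min over k of (A[1][0] + B[0][0] = -1 + -4 = -5, A[1][1] + B[1][0] = 10 + 10 = 20) = -5 (attained at k = 0)
  C[1][1] = min over k of (A[1][0] + B[0][1] = -1 + 1 = 0, A[1][1] + B[1][1] = 10 + -3 = 7) = 0 (attained at k = 0)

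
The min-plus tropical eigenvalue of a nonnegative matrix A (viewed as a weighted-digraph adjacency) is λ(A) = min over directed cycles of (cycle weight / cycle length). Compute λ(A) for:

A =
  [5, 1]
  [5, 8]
λ(A) = 3

Enumerate directed cycles and compute their means (weight / length). Sample:
  cycle 0 → 0: weight = 5, length = 1, mean = 5/1 ≈ 5.000
  cycle 1 → 1: weight = 8, length = 1, mean = 8/1 ≈ 8.000
  cycle 0 → 1 → 0: weight = 6, length = 2, mean = 6/2 ≈ 3.000
  cycle 1 → 0 → 1: weight = 6, length = 2, mean = 6/2 ≈ 3.000
Minimum mean = 3.000, attained e.g. along the cycle 0 → 1 → 0 with weight 6 and length 2. So λ(A) = 6/2 = 3.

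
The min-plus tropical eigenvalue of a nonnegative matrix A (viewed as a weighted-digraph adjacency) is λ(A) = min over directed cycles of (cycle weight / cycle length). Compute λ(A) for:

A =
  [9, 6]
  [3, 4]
λ(A) = 4

Enumerate directed cycles and compute their means (weight / length). Sample:
  cycle 0 → 0: weight = 9, length = 1, mean = 9/1 ≈ 9.000
  cycle 1 → 1: weight = 4, length = 1, mean = 4/1 ≈ 4.000
  cycle 0 → 1 → 0: weight = 9, length = 2, mean = 9/2 ≈ 4.500
  cycle 1 → 0 → 1: weight = 9, length = 2, mean = 9/2 ≈ 4.500
Minimum mean = 4.000, attained e.g. along the cycle 1 → 1 with weight 4 and length 1. So λ(A) = 4/1 = 4.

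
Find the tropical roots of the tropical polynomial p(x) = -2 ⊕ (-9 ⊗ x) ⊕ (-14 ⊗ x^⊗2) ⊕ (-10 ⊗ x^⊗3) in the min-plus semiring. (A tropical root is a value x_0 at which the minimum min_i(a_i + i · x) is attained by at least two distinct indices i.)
Roots: {-4, 5, 7}

Each tropical root is a break point of the lower envelope of the lines y = a_i + i · x (there are 4 lines, with slopes 0, 1, ..., 3). Only the lines that attain the minimum somewhere contribute to roots; other lines are dominated. Here the surviving (envelope) indices are i = 3, i = 2, i = 1, i = 0.
Intersections between consecutive envelope lines give the roots: for adjacent envelope indices i < j the intersection is x = (a_i − a_j) / (j − i). Reading off the sorted break points: {-4, 5, 7}.
Verification: at each break x_0, at least two indices attain the minimum of min_i(a_i + i · x_0).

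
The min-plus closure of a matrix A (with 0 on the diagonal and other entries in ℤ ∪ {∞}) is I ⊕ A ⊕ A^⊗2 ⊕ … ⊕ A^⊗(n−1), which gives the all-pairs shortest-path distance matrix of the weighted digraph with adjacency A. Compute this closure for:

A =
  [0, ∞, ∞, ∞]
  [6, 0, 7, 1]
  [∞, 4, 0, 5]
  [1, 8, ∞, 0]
Closure =
  [0, ∞, ∞, ∞]
  [2, 0, 7, 1]
  [6, 4, 0, 5]
  [1, 8, 15, 0]

This is the Floyd-Warshall all-pairs shortest-path computation. For each intermediate vertex k = 0, 1, …, 3, update dist[i][j] ← min(dist[i][j], dist[i][k] + dist[k][j]). The final matrix gives, for each (i, j), the minimum total weight of any directed path from i to j (possibly empty when i = j).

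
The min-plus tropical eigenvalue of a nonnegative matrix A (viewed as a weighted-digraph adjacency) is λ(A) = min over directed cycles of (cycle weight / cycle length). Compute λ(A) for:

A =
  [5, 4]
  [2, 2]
λ(A) = 2

Enumerate directed cycles and compute their means (weight / length). Sample:
  cycle 0 → 0: weight = 5, length = 1, mean = 5/1 ≈ 5.000
  cycle 1 → 1: weight = 2, length = 1, mean = 2/1 ≈ 2.000
  cycle 0 → 1 → 0: weight = 6, length = 2, mean = 6/2 ≈ 3.000
  cycle 1 → 0 → 1: weight = 6, length = 2, mean = 6/2 ≈ 3.000
Minimum mean = 2.000, attained e.g. along the cycle 1 → 1 with weight 2 and length 1. So λ(A) = 2/1 = 2.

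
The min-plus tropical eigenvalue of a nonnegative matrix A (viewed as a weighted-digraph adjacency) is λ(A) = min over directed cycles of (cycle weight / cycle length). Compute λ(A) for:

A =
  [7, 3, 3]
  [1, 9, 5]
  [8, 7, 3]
λ(A) = 2

Enumerate directed cycles and compute their means (weight / length). Sample:
  cycle 0 → 0: weight = 7, length = 1, mean = 7/1 ≈ 7.000
  cycle 1 → 1: weight = 9, length = 1, mean = 9/1 ≈ 9.000
  cycle 2 → 2: weight = 3, length = 1, mean = 3/1 ≈ 3.000
  cycle 0 → 1 → 0: weight = 4, length = 2, mean = 4/2 ≈ 2.000
  cycle 0 → 2 → 0: weight = 11, length = 2, mean = 11/2 ≈ 5.500
  cycle 1 → 0 → 1: weight = 4, length = 2, mean = 4/2 ≈ 2.000
Minimum mean = 2.000, attained e.g. along the cycle 0 → 1 → 0 with weight 4 and length 2. So λ(A) = 4/2 = 2.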